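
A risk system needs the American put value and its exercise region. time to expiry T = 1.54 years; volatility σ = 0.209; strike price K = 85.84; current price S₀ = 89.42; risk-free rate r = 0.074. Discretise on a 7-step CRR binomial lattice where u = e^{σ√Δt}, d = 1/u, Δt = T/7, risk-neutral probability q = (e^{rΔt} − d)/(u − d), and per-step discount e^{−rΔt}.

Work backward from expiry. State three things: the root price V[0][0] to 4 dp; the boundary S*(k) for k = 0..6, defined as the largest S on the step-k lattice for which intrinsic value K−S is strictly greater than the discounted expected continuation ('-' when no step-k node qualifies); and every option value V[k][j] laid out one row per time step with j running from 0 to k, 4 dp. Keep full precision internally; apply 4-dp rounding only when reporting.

price = 4.4847
boundary = - - 73.5000 66.6367 73.5000 66.6367 73.5000
tree:
4.4847
7.5637 2.1882
12.3400 4.0192 0.8085
19.2033 7.1733 1.6498 0.1689
25.4257 12.3400 3.3094 0.3893 0.0000
31.0671 19.2033 6.4911 0.8975 0.0000 0.0000
36.1817 25.4257 12.3400 2.0691 0.0000 0.0000 0.0000
40.8187 31.0671 19.2033 4.7699 0.0000 0.0000 0.0000 0.0000

Δt=0.22000  u=1.10300  d=0.90662  q=0.55909  discount=0.98385
step 7 (expiry): payoffs max(K−S,0) = 40.8187 31.0671 19.2033 4.7699 0.0000 0.0000 0.0000 0.0000
step 6: (k=6,j=0): S=49.6583, (K−S)⁺=36.1817, hold=34.7955 ⇒ V=36.1817 exercise | (k=6,j=1): S=60.4143, (K−S)⁺=25.4257, hold=24.0396 ⇒ V=25.4257 exercise | (k=6,j=2): S=73.5000, (K−S)⁺=12.3400, hold=10.9539 ⇒ V=12.3400 exercise | (k=6,j=3): S=89.4200, (K−S)⁺=0.0000, hold=2.0691 ⇒ V=2.0691 continue | (k=6,j=4): S=108.7883, (K−S)⁺=0.0000, hold=0.0000 ⇒ V=0.0000 continue | (k=6,j=5): S=132.3517, (K−S)⁺=0.0000, hold=0.0000 ⇒ V=0.0000 continue | (k=6,j=6): S=161.0190, (K−S)⁺=0.0000, hold=0.0000 ⇒ V=0.0000 continue  boundary S*=73.5000
step 5: (k=5,j=0): S=54.7729, (K−S)⁺=31.0671, hold=29.6809 ⇒ V=31.0671 exercise | (k=5,j=1): S=66.6367, (K−S)⁺=19.2033, hold=17.8172 ⇒ V=19.2033 exercise | (k=5,j=2): S=81.0701, (K−S)⁺=4.7699, hold=6.4911 ⇒ V=6.4911 continue | (k=5,j=3): S=98.6299, (K−S)⁺=0.0000, hold=0.8975 ⇒ V=0.8975 continue | (k=5,j=4): S=119.9930, (K−S)⁺=0.0000, hold=0.0000 ⇒ V=0.0000 continue | (k=5,j=5): S=145.9834, (K−S)⁺=0.0000, hold=0.0000 ⇒ V=0.0000 continue  boundary S*=66.6367
step 4: (k=4,j=0): S=60.4143, (K−S)⁺=25.4257, hold=24.0396 ⇒ V=25.4257 exercise | (k=4,j=1): S=73.5000, (K−S)⁺=12.3400, hold=11.9006 ⇒ V=12.3400 exercise | (k=4,j=2): S=89.4200, (K−S)⁺=0.0000, hold=3.3094 ⇒ V=3.3094 continue | (k=4,j=3): S=108.7883, (K−S)⁺=0.0000, hold=0.3893 ⇒ V=0.3893 continue | (k=4,j=4): S=132.3517, (K−S)⁺=0.0000, hold=0.0000 ⇒ V=0.0000 continue  boundary S*=73.5000
step 3: (k=3,j=0): S=66.6367, (K−S)⁺=19.2033, hold=17.8172 ⇒ V=19.2033 exercise | (k=3,j=1): S=81.0701, (K−S)⁺=4.7699, hold=7.1733 ⇒ V=7.1733 continue | (k=3,j=2): S=98.6299, (K−S)⁺=0.0000, hold=1.6498 ⇒ V=1.6498 continue | (k=3,j=3): S=119.9930, (K−S)⁺=0.0000, hold=0.1689 ⇒ V=0.1689 continue  boundary S*=66.6367
step 2: (k=2,j=0): S=73.5000, (K−S)⁺=12.3400, hold=12.2759 ⇒ V=12.3400 exercise | (k=2,j=1): S=89.4200, (K−S)⁺=0.0000, hold=4.0192 ⇒ V=4.0192 continue | (k=2,j=2): S=108.7883, (K−S)⁺=0.0000, hold=0.8085 ⇒ V=0.8085 continue  boundary S*=73.5000
step 1: (k=1,j=0): S=81.0701, (K−S)⁺=4.7699, hold=7.5637 ⇒ V=7.5637 continue | (k=1,j=1): S=98.6299, (K−S)⁺=0.0000, hold=2.1882 ⇒ V=2.1882 continue  boundary S*=-
step 0: (k=0,j=0): S=89.4200, (K−S)⁺=0.0000, hold=4.4847 ⇒ V=4.4847 continue  boundary S*=-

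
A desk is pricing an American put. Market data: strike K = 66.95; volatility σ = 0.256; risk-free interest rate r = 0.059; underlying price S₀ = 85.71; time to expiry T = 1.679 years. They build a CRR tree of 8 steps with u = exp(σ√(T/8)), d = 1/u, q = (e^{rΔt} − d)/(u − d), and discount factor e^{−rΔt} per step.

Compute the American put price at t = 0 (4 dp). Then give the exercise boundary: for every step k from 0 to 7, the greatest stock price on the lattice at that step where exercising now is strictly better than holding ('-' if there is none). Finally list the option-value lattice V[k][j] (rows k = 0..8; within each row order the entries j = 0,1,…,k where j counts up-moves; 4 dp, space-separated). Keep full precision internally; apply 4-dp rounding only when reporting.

Δt=0.20988, u=1.12443, d=0.88934, q=0.52371, disc=e^(-rΔt)=0.98769
k=8 terminal: V=max(K-S,0) → 33.4100 24.5438 13.3337 0.0000 0.0000 0.0000 0.0000 0.0000 0.0000
k=7: j=0 S=37.7134 intr=29.2366 cont=28.4127 V=29.2366[EX]; j=1 S=47.6830 intr=19.2670 cont=18.4431 V=19.2670[EX]; j=2 S=60.2880 intr=6.6620 cont=6.2725 V=6.6620[EX]; j=3 S=76.2251 intr=0.0000 cont=0.0000 V=0.0000[hold]; j=4 S=96.3752 intr=0.0000 cont=0.0000 V=0.0000[hold]; j=5 S=121.8519 intr=0.0000 cont=0.0000 V=0.0000[hold]; j=6 S=154.0635 intr=0.0000 cont=0.0000 V=0.0000[hold]; j=7 S=194.7901 intr=0.0000 cont=0.0000 V=0.0000[hold]  S*(7)=60.2880
k=6: j=0 S=42.4062 intr=24.5438 cont=23.7199 V=24.5438[EX]; j=1 S=53.6163 intr=13.3337 cont=12.5098 V=13.3337[EX]; j=2 S=67.7898 intr=0.0000 cont=3.1340 V=3.1340[hold]; j=3 S=85.7100 intr=0.0000 cont=0.0000 V=0.0000[hold]; j=4 S=108.3674 intr=0.0000 cont=0.0000 V=0.0000[hold]; j=5 S=137.0143 intr=0.0000 cont=0.0000 V=0.0000[hold]; j=6 S=173.2341 intr=0.0000 cont=0.0000 V=0.0000[hold]  S*(6)=53.6163
k=5: j=0 S=47.6830 intr=19.2670 cont=18.4431 V=19.2670[EX]; j=1 S=60.2880 intr=6.6620 cont=7.8936 V=7.8936[hold]; j=2 S=76.2251 intr=0.0000 cont=1.4743 V=1.4743[hold]; j=3 S=96.3752 intr=0.0000 cont=0.0000 V=0.0000[hold]; j=4 S=121.8519 intr=0.0000 cont=0.0000 V=0.0000[hold]; j=5 S=154.0635 intr=0.0000 cont=0.0000 V=0.0000[hold]  S*(5)=47.6830
k=4: j=0 S=53.6163 intr=13.3337 cont=13.1468 V=13.3337[EX]; j=1 S=67.7898 intr=0.0000 cont=4.4760 V=4.4760[hold]; j=2 S=85.7100 intr=0.0000 cont=0.6936 V=0.6936[hold]; j=3 S=108.3674 intr=0.0000 cont=0.0000 V=0.0000[hold]; j=4 S=137.0143 intr=0.0000 cont=0.0000 V=0.0000[hold]  S*(4)=53.6163
k=3: j=0 S=60.2880 intr=6.6620 cont=8.5878 V=8.5878[hold]; j=1 S=76.2251 intr=0.0000 cont=2.4644 V=2.4644[hold]; j=2 S=96.3752 intr=0.0000 cont=0.3263 V=0.3263[hold]; j=3 S=121.8519 intr=0.0000 cont=0.0000 V=0.0000[hold]  S*(3)=-
k=2: j=0 S=67.7898 intr=0.0000 cont=5.3147 V=5.3147[hold]; j=1 S=85.7100 intr=0.0000 cont=1.3281 V=1.3281[hold]; j=2 S=108.3674 intr=0.0000 cont=0.1535 V=0.1535[hold]  S*(2)=-
k=1: j=0 S=76.2251 intr=0.0000 cont=3.1871 V=3.1871[hold]; j=1 S=96.3752 intr=0.0000 cont=0.7042 V=0.7042[hold]  S*(1)=-
k=0: j=0 S=85.7100 intr=0.0000 cont=1.8636 V=1.8636[hold]  S*(0)=-

price = 1.8636
boundary = - - - - 53.6163 47.6830 53.6163 60.2880
tree:
1.8636
3.1871 0.7042
5.3147 1.3281 0.1535
8.5878 2.4644 0.3263 0.0000
13.3337 4.4760 0.6936 0.0000 0.0000
19.2670 7.8936 1.4743 0.0000 0.0000 0.0000
24.5438 13.3337 3.1340 0.0000 0.0000 0.0000 0.0000
29.2366 19.2670 6.6620 0.0000 0.0000 0.0000 0.0000 0.0000
33.4100 24.5438 13.3337 0.0000 0.0000 0.0000 0.0000 0.0000 0.0000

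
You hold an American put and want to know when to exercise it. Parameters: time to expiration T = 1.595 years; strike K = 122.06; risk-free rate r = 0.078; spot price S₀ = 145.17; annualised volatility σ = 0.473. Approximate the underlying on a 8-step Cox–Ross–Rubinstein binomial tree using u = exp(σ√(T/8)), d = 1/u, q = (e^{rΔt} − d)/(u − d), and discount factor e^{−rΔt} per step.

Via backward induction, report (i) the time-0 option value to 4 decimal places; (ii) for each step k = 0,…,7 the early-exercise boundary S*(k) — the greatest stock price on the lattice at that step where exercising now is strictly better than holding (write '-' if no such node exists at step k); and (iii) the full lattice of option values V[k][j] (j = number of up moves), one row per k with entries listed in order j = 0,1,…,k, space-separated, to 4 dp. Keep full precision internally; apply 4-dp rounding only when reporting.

price = 16.0884
boundary = - - - - 62.3710 77.0382 62.3710 77.0382
tree:
16.0884
23.4343 8.7847
33.1556 13.8381 3.6863
45.3536 21.2360 6.4061 0.9086
59.6890 31.5520 10.9351 1.7892 0.0000
71.5637 45.0218 18.2258 3.5234 0.0000 0.0000
81.1777 59.6890 29.3767 6.9383 0.0000 0.0000 0.0000
88.9612 71.5637 45.0218 13.6630 0.0000 0.0000 0.0000 0.0000
95.2629 81.1777 59.6890 26.9054 0.0000 0.0000 0.0000 0.0000 0.0000

params: Δt=0.19937 u=1.23516 d=0.80961 q=0.48422 e^(-rΔt)=0.98457
t_8 payoffs: 95.2629 81.1777 59.6890 26.9054 0.0000 0.0000 0.0000 0.0000 0.0000
t_7: node(7,0) S=33.0988 payoff=88.9612 vs cont=87.0777 → 88.9612 [stop]  node(7,1) S=50.4963 payoff=71.5637 vs cont=69.6802 → 71.5637 [stop]  node(7,2) S=77.0382 payoff=45.0218 vs cont=43.1383 → 45.0218 [stop]  node(7,3) S=117.5312 payoff=4.5288 vs cont=13.6630 → 13.6630 [wait]  node(7,4) S=179.3083 payoff=0.0000 vs cont=0.0000 → 0.0000 [wait]  node(7,5) S=273.5568 payoff=0.0000 vs cont=0.0000 → 0.0000 [wait]  node(7,6) S=417.3444 payoff=0.0000 vs cont=0.0000 → 0.0000 [wait]  node(7,7) S=636.7100 payoff=0.0000 vs cont=0.0000 → 0.0000 [wait]  ⇒ S*(7)=77.0382
t_6: node(6,0) S=40.8823 payoff=81.1777 vs cont=79.2942 → 81.1777 [stop]  node(6,1) S=62.3710 payoff=59.6890 vs cont=57.8055 → 59.6890 [stop]  node(6,2) S=95.1546 payoff=26.9054 vs cont=29.3767 → 29.3767 [wait]  node(6,3) S=145.1700 payoff=0.0000 vs cont=6.9383 → 6.9383 [wait]  node(6,4) S=221.4746 payoff=0.0000 vs cont=0.0000 → 0.0000 [wait]  node(6,5) S=337.8866 payoff=0.0000 vs cont=0.0000 → 0.0000 [wait]  node(6,6) S=515.4875 payoff=0.0000 vs cont=0.0000 → 0.0000 [wait]  ⇒ S*(6)=62.3710
t_5: node(5,0) S=50.4963 payoff=71.5637 vs cont=69.6802 → 71.5637 [stop]  node(5,1) S=77.0382 payoff=45.0218 vs cont=44.3165 → 45.0218 [stop]  node(5,2) S=117.5312 payoff=4.5288 vs cont=18.2258 → 18.2258 [wait]  node(5,3) S=179.3083 payoff=0.0000 vs cont=3.5234 → 3.5234 [wait]  node(5,4) S=273.5568 payoff=0.0000 vs cont=0.0000 → 0.0000 [wait]  node(5,5) S=417.3444 payoff=0.0000 vs cont=0.0000 → 0.0000 [wait]  ⇒ S*(5)=77.0382
t_4: node(4,0) S=62.3710 payoff=59.6890 vs cont=57.8055 → 59.6890 [stop]  node(4,1) S=95.1546 payoff=26.9054 vs cont=31.5520 → 31.5520 [wait]  node(4,2) S=145.1700 payoff=0.0000 vs cont=10.9351 → 10.9351 [wait]  node(4,3) S=221.4746 payoff=0.0000 vs cont=1.7892 → 1.7892 [wait]  node(4,4) S=337.8866 payoff=0.0000 vs cont=0.0000 → 0.0000 [wait]  ⇒ S*(4)=62.3710
t_3: node(3,0) S=77.0382 payoff=45.0218 vs cont=45.3536 → 45.3536 [wait]  node(3,1) S=117.5312 payoff=4.5288 vs cont=21.2360 → 21.2360 [wait]  node(3,2) S=179.3083 payoff=0.0000 vs cont=6.4061 → 6.4061 [wait]  node(3,3) S=273.5568 payoff=0.0000 vs cont=0.9086 → 0.9086 [wait]  ⇒ S*(3)=-
t_2: node(2,0) S=95.1546 payoff=26.9054 vs cont=33.1556 → 33.1556 [wait]  node(2,1) S=145.1700 payoff=0.0000 vs cont=13.8381 → 13.8381 [wait]  node(2,2) S=221.4746 payoff=0.0000 vs cont=3.6863 → 3.6863 [wait]  ⇒ S*(2)=-
t_1: node(1,0) S=117.5312 payoff=4.5288 vs cont=23.4343 → 23.4343 [wait]  node(1,1) S=179.3083 payoff=0.0000 vs cont=8.7847 → 8.7847 [wait]  ⇒ S*(1)=-
t_0: node(0,0) S=145.1700 payoff=0.0000 vs cont=16.0884 → 16.0884 [wait]  ⇒ S*(0)=-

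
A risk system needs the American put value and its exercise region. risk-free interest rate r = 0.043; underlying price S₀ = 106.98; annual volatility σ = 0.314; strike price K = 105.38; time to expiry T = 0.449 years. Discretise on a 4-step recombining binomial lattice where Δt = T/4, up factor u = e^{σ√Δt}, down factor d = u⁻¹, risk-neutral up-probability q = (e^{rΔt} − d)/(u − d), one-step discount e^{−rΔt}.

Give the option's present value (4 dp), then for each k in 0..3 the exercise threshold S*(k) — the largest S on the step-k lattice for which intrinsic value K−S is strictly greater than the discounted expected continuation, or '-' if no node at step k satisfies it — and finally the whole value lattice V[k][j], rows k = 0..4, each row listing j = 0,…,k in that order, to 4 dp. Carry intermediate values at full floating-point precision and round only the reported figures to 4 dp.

Δt=0.11225  u=1.11093  d=0.90014  q=0.49668  discount=0.99518
step 4 (expiry): payoffs max(K−S,0) = 35.1458 18.6987 0.0000 0.0000 0.0000
step 3: (k=3,j=0): S=78.0256, (K−S)⁺=27.3544, hold=26.8470 ⇒ V=27.3544 exercise | (k=3,j=1): S=96.2973, (K−S)⁺=9.0827, hold=9.3661 ⇒ V=9.3661 continue | (k=3,j=2): S=118.8478, (K−S)⁺=0.0000, hold=0.0000 ⇒ V=0.0000 continue | (k=3,j=3): S=146.6791, (K−S)⁺=0.0000, hold=0.0000 ⇒ V=0.0000 continue  boundary S*=78.0256
step 2: (k=2,j=0): S=86.6813, (K−S)⁺=18.6987, hold=18.3314 ⇒ V=18.6987 exercise | (k=2,j=1): S=106.9800, (K−S)⁺=0.0000, hold=4.6915 ⇒ V=4.6915 continue | (k=2,j=2): S=132.0321, (K−S)⁺=0.0000, hold=0.0000 ⇒ V=0.0000 continue  boundary S*=86.6813
step 1: (k=1,j=0): S=96.2973, (K−S)⁺=9.0827, hold=11.6851 ⇒ V=11.6851 continue | (k=1,j=1): S=118.8478, (K−S)⁺=0.0000, hold=2.3500 ⇒ V=2.3500 continue  boundary S*=-
step 0: (k=0,j=0): S=106.9800, (K−S)⁺=0.0000, hold=7.0146 ⇒ V=7.0146 continue  boundary S*=-

price = 7.0146
boundary = - - 86.6813 78.0256
tree:
7.0146
11.6851 2.3500
18.6987 4.6915 0.0000
27.3544 9.3661 0.0000 0.0000
35.1458 18.6987 0.0000 0.0000 0.0000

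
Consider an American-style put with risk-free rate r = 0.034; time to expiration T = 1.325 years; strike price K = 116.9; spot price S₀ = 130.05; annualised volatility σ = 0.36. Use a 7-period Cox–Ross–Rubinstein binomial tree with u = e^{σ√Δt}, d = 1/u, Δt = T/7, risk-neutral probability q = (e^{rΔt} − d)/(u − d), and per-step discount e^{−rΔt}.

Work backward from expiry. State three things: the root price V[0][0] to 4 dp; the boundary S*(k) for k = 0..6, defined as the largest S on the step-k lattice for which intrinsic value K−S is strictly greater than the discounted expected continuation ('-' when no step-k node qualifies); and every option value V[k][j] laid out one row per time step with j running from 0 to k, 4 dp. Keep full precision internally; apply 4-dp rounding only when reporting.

params: Δt=0.18929 u=1.16956 d=0.85502 q=0.48145 e^(-rΔt)=0.99358
t_7 payoffs: 73.4529 57.4703 35.6083 5.7041 0.0000 0.0000 0.0000 0.0000
t_6: node(6,0) S=50.8138 payoff=66.0862 vs cont=65.3363 → 66.0862 [stop]  node(6,1) S=69.5064 payoff=47.3936 vs cont=46.6437 → 47.3936 [stop]  node(6,2) S=95.0753 payoff=21.8247 vs cont=21.0748 → 21.8247 [stop]  node(6,3) S=130.0500 payoff=0.0000 vs cont=2.9389 → 2.9389 [wait]  node(6,4) S=177.8907 payoff=0.0000 vs cont=0.0000 → 0.0000 [wait]  node(6,5) S=243.3302 payoff=0.0000 vs cont=0.0000 → 0.0000 [wait]  node(6,6) S=332.8426 payoff=0.0000 vs cont=0.0000 → 0.0000 [wait]  ⇒ S*(6)=95.0753
t_5: node(5,0) S=59.4297 payoff=57.4703 vs cont=56.7204 → 57.4703 [stop]  node(5,1) S=81.2917 payoff=35.6083 vs cont=34.8584 → 35.6083 [stop]  node(5,2) S=111.1959 payoff=5.7041 vs cont=12.6504 → 12.6504 [wait]  node(5,3) S=152.1009 payoff=0.0000 vs cont=1.5142 → 1.5142 [wait]  node(5,4) S=208.0533 payoff=0.0000 vs cont=0.0000 → 0.0000 [wait]  node(5,5) S=284.5886 payoff=0.0000 vs cont=0.0000 → 0.0000 [wait]  ⇒ S*(5)=81.2917
t_4: node(4,0) S=69.5064 payoff=47.3936 vs cont=46.6437 → 47.3936 [stop]  node(4,1) S=95.0753 payoff=21.8247 vs cont=24.3977 → 24.3977 [wait]  node(4,2) S=130.0500 payoff=0.0000 vs cont=7.2421 → 7.2421 [wait]  node(4,3) S=177.8907 payoff=0.0000 vs cont=0.7801 → 0.7801 [wait]  node(4,4) S=243.3302 payoff=0.0000 vs cont=0.0000 → 0.0000 [wait]  ⇒ S*(4)=69.5064
t_3: node(3,0) S=81.2917 payoff=35.6083 vs cont=36.0892 → 36.0892 [wait]  node(3,1) S=111.1959 payoff=5.7041 vs cont=16.0346 → 16.0346 [wait]  node(3,2) S=152.1009 payoff=0.0000 vs cont=4.1045 → 4.1045 [wait]  node(3,3) S=208.0533 payoff=0.0000 vs cont=0.4019 → 0.4019 [wait]  ⇒ S*(3)=-
t_2: node(2,0) S=95.0753 payoff=21.8247 vs cont=26.2643 → 26.2643 [wait]  node(2,1) S=130.0500 payoff=0.0000 vs cont=10.2248 → 10.2248 [wait]  node(2,2) S=177.8907 payoff=0.0000 vs cont=2.3070 → 2.3070 [wait]  ⇒ S*(2)=-
t_1: node(1,0) S=111.1959 payoff=5.7041 vs cont=18.4232 → 18.4232 [wait]  node(1,1) S=152.1009 payoff=0.0000 vs cont=6.3716 → 6.3716 [wait]  ⇒ S*(1)=-
t_0: node(0,0) S=130.0500 payoff=0.0000 vs cont=12.5400 → 12.5400 [wait]  ⇒ S*(0)=-

price = 12.5400
boundary = - - - - 69.5064 81.2917 95.0753
tree:
12.5400
18.4232 6.3716
26.2643 10.2248 2.3070
36.0892 16.0346 4.1045 0.4019
47.3936 24.3977 7.2421 0.7801 0.0000
57.4703 35.6083 12.6504 1.5142 0.0000 0.0000
66.0862 47.3936 21.8247 2.9389 0.0000 0.0000 0.0000
73.4529 57.4703 35.6083 5.7041 0.0000 0.0000 0.0000 0.0000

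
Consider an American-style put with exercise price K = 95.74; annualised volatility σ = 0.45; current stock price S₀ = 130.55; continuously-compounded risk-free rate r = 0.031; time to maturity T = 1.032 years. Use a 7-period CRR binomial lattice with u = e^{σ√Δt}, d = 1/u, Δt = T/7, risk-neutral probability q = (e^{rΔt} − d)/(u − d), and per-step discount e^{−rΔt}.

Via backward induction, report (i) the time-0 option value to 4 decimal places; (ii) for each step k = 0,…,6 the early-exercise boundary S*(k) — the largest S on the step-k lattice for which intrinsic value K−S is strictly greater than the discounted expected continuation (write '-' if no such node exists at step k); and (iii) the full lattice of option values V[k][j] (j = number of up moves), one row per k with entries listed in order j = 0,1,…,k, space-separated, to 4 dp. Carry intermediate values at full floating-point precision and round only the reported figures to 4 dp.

price = 6.9749
boundary = - - - - - 55.0277 65.4064
tree:
6.9749
10.5985 2.9583
15.6956 4.9563 0.7349
22.5165 8.1601 1.3933 0.0000
31.0414 13.1266 2.6414 0.0000 0.0000
40.7123 20.4429 5.0075 0.0000 0.0000 0.0000
49.4441 30.3336 9.4933 0.0000 0.0000 0.0000 0.0000
56.7904 40.7123 17.9973 0.0000 0.0000 0.0000 0.0000 0.0000

params: Δt=0.14743 u=1.18861 d=0.84132 q=0.47010 e^(-rΔt)=0.99544
t_7 payoffs: 56.7904 40.7123 17.9973 0.0000 0.0000 0.0000 0.0000 0.0000
t_6: node(6,0) S=46.2959 payoff=49.4441 vs cont=49.0076 → 49.4441 [stop]  node(6,1) S=65.4064 payoff=30.3336 vs cont=29.8970 → 30.3336 [stop]  node(6,2) S=92.4057 payoff=3.3343 vs cont=9.4933 → 9.4933 [wait]  node(6,3) S=130.5500 payoff=0.0000 vs cont=0.0000 → 0.0000 [wait]  node(6,4) S=184.4400 payoff=0.0000 vs cont=0.0000 → 0.0000 [wait]  node(6,5) S=260.5753 payoff=0.0000 vs cont=0.0000 → 0.0000 [wait]  node(6,6) S=368.1387 payoff=0.0000 vs cont=0.0000 → 0.0000 [wait]  ⇒ S*(6)=65.4064
t_5: node(5,0) S=55.0277 payoff=40.7123 vs cont=40.2757 → 40.7123 [stop]  node(5,1) S=77.7427 payoff=17.9973 vs cont=20.4429 → 20.4429 [wait]  node(5,2) S=109.8342 payoff=0.0000 vs cont=5.0075 → 5.0075 [wait]  node(5,3) S=155.1729 payoff=0.0000 vs cont=0.0000 → 0.0000 [wait]  node(5,4) S=219.2271 payoff=0.0000 vs cont=0.0000 → 0.0000 [wait]  node(5,5) S=309.7223 payoff=0.0000 vs cont=0.0000 → 0.0000 [wait]  ⇒ S*(5)=55.0277
t_4: node(4,0) S=65.4064 payoff=30.3336 vs cont=31.0414 → 31.0414 [wait]  node(4,1) S=92.4057 payoff=3.3343 vs cont=13.1266 → 13.1266 [wait]  node(4,2) S=130.5500 payoff=0.0000 vs cont=2.6414 → 2.6414 [wait]  node(4,3) S=184.4400 payoff=0.0000 vs cont=0.0000 → 0.0000 [wait]  node(4,4) S=260.5753 payoff=0.0000 vs cont=0.0000 → 0.0000 [wait]  ⇒ S*(4)=-
t_3: node(3,0) S=77.7427 payoff=17.9973 vs cont=22.5165 → 22.5165 [wait]  node(3,1) S=109.8342 payoff=0.0000 vs cont=8.1601 → 8.1601 [wait]  node(3,2) S=155.1729 payoff=0.0000 vs cont=1.3933 → 1.3933 [wait]  node(3,3) S=219.2271 payoff=0.0000 vs cont=0.0000 → 0.0000 [wait]  ⇒ S*(3)=-
t_2: node(2,0) S=92.4057 payoff=3.3343 vs cont=15.6956 → 15.6956 [wait]  node(2,1) S=130.5500 payoff=0.0000 vs cont=4.9563 → 4.9563 [wait]  node(2,2) S=184.4400 payoff=0.0000 vs cont=0.7349 → 0.7349 [wait]  ⇒ S*(2)=-
t_1: node(1,0) S=109.8342 payoff=0.0000 vs cont=10.5985 → 10.5985 [wait]  node(1,1) S=155.1729 payoff=0.0000 vs cont=2.9583 → 2.9583 [wait]  ⇒ S*(1)=-
t_0: node(0,0) S=130.5500 payoff=0.0000 vs cont=6.9749 → 6.9749 [wait]  ⇒ S*(0)=-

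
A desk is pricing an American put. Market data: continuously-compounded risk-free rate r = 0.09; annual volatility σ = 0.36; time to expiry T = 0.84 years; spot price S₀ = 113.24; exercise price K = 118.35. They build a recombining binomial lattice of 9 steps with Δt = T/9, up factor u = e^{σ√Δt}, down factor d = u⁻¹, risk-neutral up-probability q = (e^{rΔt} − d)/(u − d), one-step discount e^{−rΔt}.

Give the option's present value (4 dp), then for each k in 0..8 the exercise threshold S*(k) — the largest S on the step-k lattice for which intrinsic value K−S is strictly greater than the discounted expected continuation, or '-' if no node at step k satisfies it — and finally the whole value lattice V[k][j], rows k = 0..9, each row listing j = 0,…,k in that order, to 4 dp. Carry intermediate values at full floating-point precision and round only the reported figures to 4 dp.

price = 14.2629
boundary = - - - 81.4154 90.8805 81.4154 90.8805 81.4154 90.8805
tree:
14.2629
20.2089 8.8040
27.7758 13.2958 4.6476
36.9346 19.4630 7.6091 1.8880
45.4140 27.4695 12.1166 3.4179 0.4541
53.0103 36.9346 18.6412 6.0682 0.9361 0.0000
59.8154 45.4140 27.4695 10.4942 1.9297 0.0000 0.0000
65.9117 53.0103 36.9346 17.4792 3.9779 0.0000 0.0000 0.0000
71.3732 59.8154 45.4140 27.4695 8.2001 0.0000 0.0000 0.0000 0.0000
76.2658 65.9117 53.0103 36.9346 16.9039 0.0000 0.0000 0.0000 0.0000 0.0000

params: Δt=0.09333 u=1.11626 d=0.89585 q=0.51080 e^(-rΔt)=0.99164
t_9 payoffs: 76.2658 65.9117 53.0103 36.9346 16.9039 0.0000 0.0000 0.0000 0.0000 0.0000
t_8: node(8,0) S=46.9768 payoff=71.3732 vs cont=70.3832 → 71.3732 [stop]  node(8,1) S=58.5346 payoff=59.8154 vs cont=58.8254 → 59.8154 [stop]  node(8,2) S=72.9360 payoff=45.4140 vs cont=44.4240 → 45.4140 [stop]  node(8,3) S=90.8805 payoff=27.4695 vs cont=26.4795 → 27.4695 [stop]  node(8,4) S=113.2400 payoff=5.1100 vs cont=8.2001 → 8.2001 [wait]  node(8,5) S=141.1006 payoff=0.0000 vs cont=0.0000 → 0.0000 [wait]  node(8,6) S=175.8158 payoff=0.0000 vs cont=0.0000 → 0.0000 [wait]  node(8,7) S=219.0720 payoff=0.0000 vs cont=0.0000 → 0.0000 [wait]  node(8,8) S=272.9706 payoff=0.0000 vs cont=0.0000 → 0.0000 [wait]  ⇒ S*(8)=90.8805
t_7: node(7,0) S=52.4383 payoff=65.9117 vs cont=64.9217 → 65.9117 [stop]  node(7,1) S=65.3397 payoff=53.0103 vs cont=52.0203 → 53.0103 [stop]  node(7,2) S=81.4154 payoff=36.9346 vs cont=35.9447 → 36.9346 [stop]  node(7,3) S=101.4461 payoff=16.9039 vs cont=17.4792 → 17.4792 [wait]  node(7,4) S=126.4050 payoff=0.0000 vs cont=3.9779 → 3.9779 [wait]  node(7,5) S=157.5046 payoff=0.0000 vs cont=0.0000 → 0.0000 [wait]  node(7,6) S=196.2557 payoff=0.0000 vs cont=0.0000 → 0.0000 [wait]  node(7,7) S=244.5408 payoff=0.0000 vs cont=0.0000 → 0.0000 [wait]  ⇒ S*(7)=81.4154
t_6: node(6,0) S=58.5346 payoff=59.8154 vs cont=58.8254 → 59.8154 [stop]  node(6,1) S=72.9360 payoff=45.4140 vs cont=44.4240 → 45.4140 [stop]  node(6,2) S=90.8805 payoff=27.4695 vs cont=26.7709 → 27.4695 [stop]  node(6,3) S=113.2400 payoff=5.1100 vs cont=10.4942 → 10.4942 [wait]  node(6,4) S=141.1006 payoff=0.0000 vs cont=1.9297 → 1.9297 [wait]  node(6,5) S=175.8158 payoff=0.0000 vs cont=0.0000 → 0.0000 [wait]  node(6,6) S=219.0720 payoff=0.0000 vs cont=0.0000 → 0.0000 [wait]  ⇒ S*(6)=90.8805
t_5: node(5,0) S=65.3397 payoff=53.0103 vs cont=52.0203 → 53.0103 [stop]  node(5,1) S=81.4154 payoff=36.9346 vs cont=35.9447 → 36.9346 [stop]  node(5,2) S=101.4461 payoff=16.9039 vs cont=18.6412 → 18.6412 [wait]  node(5,3) S=126.4050 payoff=0.0000 vs cont=6.0682 → 6.0682 [wait]  node(5,4) S=157.5046 payoff=0.0000 vs cont=0.9361 → 0.9361 [wait]  node(5,5) S=196.2557 payoff=0.0000 vs cont=0.0000 → 0.0000 [wait]  ⇒ S*(5)=81.4154
t_4: node(4,0) S=72.9360 payoff=45.4140 vs cont=44.4240 → 45.4140 [stop]  node(4,1) S=90.8805 payoff=27.4695 vs cont=27.3595 → 27.4695 [stop]  node(4,2) S=113.2400 payoff=5.1100 vs cont=12.1166 → 12.1166 [wait]  node(4,3) S=141.1006 payoff=0.0000 vs cont=3.4179 → 3.4179 [wait]  node(4,4) S=175.8158 payoff=0.0000 vs cont=0.4541 → 0.4541 [wait]  ⇒ S*(4)=90.8805
t_3: node(3,0) S=81.4154 payoff=36.9346 vs cont=35.9447 → 36.9346 [stop]  node(3,1) S=101.4461 payoff=16.9039 vs cont=19.4630 → 19.4630 [wait]  node(3,2) S=126.4050 payoff=0.0000 vs cont=7.6091 → 7.6091 [wait]  node(3,3) S=157.5046 payoff=0.0000 vs cont=1.8880 → 1.8880 [wait]  ⇒ S*(3)=81.4154
t_2: node(2,0) S=90.8805 payoff=27.4695 vs cont=27.7758 → 27.7758 [wait]  node(2,1) S=113.2400 payoff=5.1100 vs cont=13.2958 → 13.2958 [wait]  node(2,2) S=141.1006 payoff=0.0000 vs cont=4.6476 → 4.6476 [wait]  ⇒ S*(2)=-
t_1: node(1,0) S=101.4461 payoff=16.9039 vs cont=20.2089 → 20.2089 [wait]  node(1,1) S=126.4050 payoff=0.0000 vs cont=8.8040 → 8.8040 [wait]  ⇒ S*(1)=-
t_0: node(0,0) S=113.2400 payoff=5.1100 vs cont=14.2629 → 14.2629 [wait]  ⇒ S*(0)=-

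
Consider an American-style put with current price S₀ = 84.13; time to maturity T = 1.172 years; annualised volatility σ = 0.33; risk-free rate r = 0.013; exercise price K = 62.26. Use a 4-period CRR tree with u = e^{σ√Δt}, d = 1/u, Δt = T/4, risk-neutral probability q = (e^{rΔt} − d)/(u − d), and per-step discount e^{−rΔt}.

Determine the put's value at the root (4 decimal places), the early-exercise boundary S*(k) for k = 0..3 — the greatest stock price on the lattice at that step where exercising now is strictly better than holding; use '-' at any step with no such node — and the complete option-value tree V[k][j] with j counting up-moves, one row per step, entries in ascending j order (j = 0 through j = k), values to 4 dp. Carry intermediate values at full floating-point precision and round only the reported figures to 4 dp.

price = 2.6741
boundary = - - - 49.2289
tree:
2.6741
4.5805 0.5121
7.7714 0.9627 0.0000
13.0311 1.8101 0.0000 0.0000
21.0841 3.4031 0.0000 0.0000 0.0000

params: Δt=0.29300 u=1.19558 d=0.83642 q=0.46609 e^(-rΔt)=0.99620
t_4 payoffs: 21.0841 3.4031 0.0000 0.0000 0.0000
t_3: node(3,0) S=49.2289 payoff=13.0311 vs cont=12.7944 → 13.0311 [stop]  node(3,1) S=70.3678 payoff=0.0000 vs cont=1.8101 → 1.8101 [wait]  node(3,2) S=100.5837 payoff=0.0000 vs cont=0.0000 → 0.0000 [wait]  node(3,3) S=143.7743 payoff=0.0000 vs cont=0.0000 → 0.0000 [wait]  ⇒ S*(3)=49.2289
t_2: node(2,0) S=58.8569 payoff=3.4031 vs cont=7.7714 → 7.7714 [wait]  node(2,1) S=84.1300 payoff=0.0000 vs cont=0.9627 → 0.9627 [wait]  node(2,2) S=120.2554 payoff=0.0000 vs cont=0.0000 → 0.0000 [wait]  ⇒ S*(2)=-
t_1: node(1,0) S=70.3678 payoff=0.0000 vs cont=4.5805 → 4.5805 [wait]  node(1,1) S=100.5837 payoff=0.0000 vs cont=0.5121 → 0.5121 [wait]  ⇒ S*(1)=-
t_0: node(0,0) S=84.1300 payoff=0.0000 vs cont=2.6741 → 2.6741 [wait]  ⇒ S*(0)=-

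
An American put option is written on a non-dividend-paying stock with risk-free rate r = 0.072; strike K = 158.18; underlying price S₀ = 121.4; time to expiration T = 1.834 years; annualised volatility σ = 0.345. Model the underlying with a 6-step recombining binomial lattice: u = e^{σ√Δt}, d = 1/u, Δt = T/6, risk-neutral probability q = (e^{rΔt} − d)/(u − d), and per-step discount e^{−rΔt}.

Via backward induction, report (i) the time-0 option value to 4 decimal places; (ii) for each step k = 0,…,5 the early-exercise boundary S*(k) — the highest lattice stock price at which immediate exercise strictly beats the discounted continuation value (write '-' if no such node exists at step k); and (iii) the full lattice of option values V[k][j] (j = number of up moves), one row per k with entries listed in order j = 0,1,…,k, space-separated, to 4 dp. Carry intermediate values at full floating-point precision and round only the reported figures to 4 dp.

price = 40.0518
boundary = - 100.3185 82.8979 100.3185 121.4000 100.3185
tree:
40.0518
57.8615 24.7165
75.2821 38.6086 12.4699
89.6776 57.8615 21.8263 4.0398
101.5732 75.2821 36.7800 8.4355 0.0000
111.4032 89.6776 57.8615 17.6142 0.0000 0.0000
119.5261 101.5732 75.2821 36.7800 0.0000 0.0000 0.0000

Δt=0.30567, u=1.21015, d=0.82635, q=0.51044, disc=e^(-rΔt)=0.97823
k=6 terminal: V=max(K-S,0) → 119.5261 101.5732 75.2821 36.7800 0.0000 0.0000 0.0000
k=5: j=0 S=46.7768 intr=111.4032 cont=107.9600 V=111.4032[EX]; j=1 S=68.5024 intr=89.6776 cont=86.2344 V=89.6776[EX]; j=2 S=100.3185 intr=57.8615 cont=54.4183 V=57.8615[EX]; j=3 S=146.9117 intr=11.2683 cont=17.6142 V=17.6142[hold]; j=4 S=215.1451 intr=0.0000 cont=0.0000 V=0.0000[hold]; j=5 S=315.0697 intr=0.0000 cont=0.0000 V=0.0000[hold]  S*(5)=100.3185
k=4: j=0 S=56.6068 intr=101.5732 cont=98.1300 V=101.5732[EX]; j=1 S=82.8979 intr=75.2821 cont=71.8389 V=75.2821[EX]; j=2 S=121.4000 intr=36.7800 cont=36.5054 V=36.7800[EX]; j=3 S=177.7845 intr=0.0000 cont=8.4355 V=8.4355[hold]; j=4 S=260.3569 intr=0.0000 cont=0.0000 V=0.0000[hold]  S*(4)=121.4000
k=3: j=0 S=68.5024 intr=89.6776 cont=86.2344 V=89.6776[EX]; j=1 S=100.3185 intr=57.8615 cont=54.4183 V=57.8615[EX]; j=2 S=146.9117 intr=11.2683 cont=21.8263 V=21.8263[hold]; j=3 S=215.1451 intr=0.0000 cont=4.0398 V=4.0398[hold]  S*(3)=100.3185
k=2: j=0 S=82.8979 intr=75.2821 cont=71.8389 V=75.2821[EX]; j=1 S=121.4000 intr=36.7800 cont=38.6086 V=38.6086[hold]; j=2 S=177.7845 intr=0.0000 cont=12.4699 V=12.4699[hold]  S*(2)=82.8979
k=1: j=0 S=100.3185 intr=57.8615 cont=55.3314 V=57.8615[EX]; j=1 S=146.9117 intr=11.2683 cont=24.7165 V=24.7165[hold]  S*(1)=100.3185
k=0: j=0 S=121.4000 intr=36.7800 cont=40.0518 V=40.0518[hold]  S*(0)=-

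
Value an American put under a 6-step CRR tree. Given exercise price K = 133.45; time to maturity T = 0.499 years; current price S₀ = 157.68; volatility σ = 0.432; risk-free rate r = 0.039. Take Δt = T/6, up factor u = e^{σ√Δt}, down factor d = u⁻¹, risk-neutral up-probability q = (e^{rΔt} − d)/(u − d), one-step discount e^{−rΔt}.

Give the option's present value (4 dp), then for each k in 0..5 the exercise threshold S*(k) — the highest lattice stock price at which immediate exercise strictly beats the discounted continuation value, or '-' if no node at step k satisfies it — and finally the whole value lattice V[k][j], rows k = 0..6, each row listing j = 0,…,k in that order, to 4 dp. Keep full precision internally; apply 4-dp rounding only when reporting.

price = 7.8173
boundary = - - - - 95.7975 108.5075
tree:
7.8173
12.1467 3.2152
18.3789 5.5283 0.7501
26.8884 9.3540 1.4525 0.0000
37.6525 15.4970 2.8126 0.0000 0.0000
48.8738 24.9425 5.4463 0.0000 0.0000 0.0000
58.7806 37.6525 10.5462 0.0000 0.0000 0.0000 0.0000

Δt=0.08317  u=1.13268  d=0.88287  q=0.48190  discount=0.99676
step 6 (expiry): payoffs max(K−S,0) = 58.7806 37.6525 10.5462 0.0000 0.0000 0.0000 0.0000
step 5: (k=5,j=0): S=84.5762, (K−S)⁺=48.8738, hold=48.4416 ⇒ V=48.8738 exercise | (k=5,j=1): S=108.5075, (K−S)⁺=24.9425, hold=24.5104 ⇒ V=24.9425 exercise | (k=5,j=2): S=139.2102, (K−S)⁺=0.0000, hold=5.4463 ⇒ V=5.4463 continue | (k=5,j=3): S=178.6003, (K−S)⁺=0.0000, hold=0.0000 ⇒ V=0.0000 continue | (k=5,j=4): S=229.1361, (K−S)⁺=0.0000, hold=0.0000 ⇒ V=0.0000 continue | (k=5,j=5): S=293.9713, (K−S)⁺=0.0000, hold=0.0000 ⇒ V=0.0000 continue  boundary S*=108.5075
step 4: (k=4,j=0): S=95.7975, (K−S)⁺=37.6525, hold=37.2204 ⇒ V=37.6525 exercise | (k=4,j=1): S=122.9038, (K−S)⁺=10.5462, hold=15.4970 ⇒ V=15.4970 continue | (k=4,j=2): S=157.6800, (K−S)⁺=0.0000, hold=2.8126 ⇒ V=2.8126 continue | (k=4,j=3): S=202.2963, (K−S)⁺=0.0000, hold=0.0000 ⇒ V=0.0000 continue | (k=4,j=4): S=259.5370, (K−S)⁺=0.0000, hold=0.0000 ⇒ V=0.0000 continue  boundary S*=95.7975
step 3: (k=3,j=0): S=108.5075, (K−S)⁺=24.9425, hold=26.8884 ⇒ V=26.8884 continue | (k=3,j=1): S=139.2102, (K−S)⁺=0.0000, hold=9.3540 ⇒ V=9.3540 continue | (k=3,j=2): S=178.6003, (K−S)⁺=0.0000, hold=1.4525 ⇒ V=1.4525 continue | (k=3,j=3): S=229.1361, (K−S)⁺=0.0000, hold=0.0000 ⇒ V=0.0000 continue  boundary S*=-
step 2: (k=2,j=0): S=122.9038, (K−S)⁺=10.5462, hold=18.3789 ⇒ V=18.3789 continue | (k=2,j=1): S=157.6800, (K−S)⁺=0.0000, hold=5.5283 ⇒ V=5.5283 continue | (k=2,j=2): S=202.2963, (K−S)⁺=0.0000, hold=0.7501 ⇒ V=0.7501 continue  boundary S*=-
step 1: (k=1,j=0): S=139.2102, (K−S)⁺=0.0000, hold=12.1467 ⇒ V=12.1467 continue | (k=1,j=1): S=178.6003, (K−S)⁺=0.0000, hold=3.2152 ⇒ V=3.2152 continue  boundary S*=-
step 0: (k=0,j=0): S=157.6800, (K−S)⁺=0.0000, hold=7.8173 ⇒ V=7.8173 continue  boundary S*=-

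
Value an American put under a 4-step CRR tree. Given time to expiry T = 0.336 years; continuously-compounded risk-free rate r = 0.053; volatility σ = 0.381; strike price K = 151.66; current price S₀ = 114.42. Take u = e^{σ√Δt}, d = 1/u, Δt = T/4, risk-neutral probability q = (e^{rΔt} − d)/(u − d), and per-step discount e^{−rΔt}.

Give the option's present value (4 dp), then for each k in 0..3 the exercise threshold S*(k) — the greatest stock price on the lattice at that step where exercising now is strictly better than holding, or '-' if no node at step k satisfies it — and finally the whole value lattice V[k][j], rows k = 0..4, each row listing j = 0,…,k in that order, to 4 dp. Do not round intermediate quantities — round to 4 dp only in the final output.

price = 37.5157
boundary = - 102.4579 114.4200 127.7787
tree:
37.5157
49.2021 25.8172
59.9137 37.2400 14.2843
69.5054 49.2021 23.8813 4.5277
78.0943 59.9137 37.2400 8.9629 0.0000

Δt=0.08400  u=1.11675  d=0.89545  q=0.49258  discount=0.99556
step 4 (expiry): payoffs max(K−S,0) = 78.0943 59.9137 37.2400 8.9629 0.0000
step 3: (k=3,j=0): S=82.1546, (K−S)⁺=69.5054, hold=68.8317 ⇒ V=69.5054 exercise | (k=3,j=1): S=102.4579, (K−S)⁺=49.2021, hold=48.5284 ⇒ V=49.2021 exercise | (k=3,j=2): S=127.7787, (K−S)⁺=23.8813, hold=23.2076 ⇒ V=23.8813 exercise | (k=3,j=3): S=159.3573, (K−S)⁺=0.0000, hold=4.5277 ⇒ V=4.5277 continue  boundary S*=127.7787
step 2: (k=2,j=0): S=91.7463, (K−S)⁺=59.9137, hold=59.2400 ⇒ V=59.9137 exercise | (k=2,j=1): S=114.4200, (K−S)⁺=37.2400, hold=36.5663 ⇒ V=37.2400 exercise | (k=2,j=2): S=142.6971, (K−S)⁺=8.9629, hold=14.2843 ⇒ V=14.2843 continue  boundary S*=114.4200
step 1: (k=1,j=0): S=102.4579, (K−S)⁺=49.2021, hold=48.5284 ⇒ V=49.2021 exercise | (k=1,j=1): S=127.7787, (K−S)⁺=23.8813, hold=25.8172 ⇒ V=25.8172 continue  boundary S*=102.4579
step 0: (k=0,j=0): S=114.4200, (K−S)⁺=37.2400, hold=37.5157 ⇒ V=37.5157 continue  boundary S*=-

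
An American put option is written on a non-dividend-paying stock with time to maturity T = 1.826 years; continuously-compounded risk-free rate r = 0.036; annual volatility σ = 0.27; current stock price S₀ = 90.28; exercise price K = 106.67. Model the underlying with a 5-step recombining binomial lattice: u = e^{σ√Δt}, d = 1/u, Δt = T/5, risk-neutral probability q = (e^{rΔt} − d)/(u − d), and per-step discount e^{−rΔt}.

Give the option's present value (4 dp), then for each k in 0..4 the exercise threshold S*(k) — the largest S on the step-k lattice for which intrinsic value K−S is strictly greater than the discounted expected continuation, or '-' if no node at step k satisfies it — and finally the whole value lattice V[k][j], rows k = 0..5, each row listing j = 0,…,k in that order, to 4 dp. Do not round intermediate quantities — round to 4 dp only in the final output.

price = 20.3878
boundary = - 76.6884 65.1430 76.6884 90.2800
tree:
20.3878
29.9816 11.3213
41.5270 18.8426 4.0901
51.3343 29.9816 8.1881 0.0950
59.6651 41.5270 16.3900 0.1923 0.0000
66.7416 51.3343 29.9816 0.3895 0.0000 0.0000

params: Δt=0.36520 u=1.17723 d=0.84945 q=0.49967 e^(-rΔt)=0.98694
t_5 payoffs: 66.7416 51.3343 29.9816 0.3895 0.0000 0.0000
t_4: node(4,0) S=47.0049 payoff=59.6651 vs cont=58.2718 → 59.6651 [stop]  node(4,1) S=65.1430 payoff=41.5270 vs cont=40.1338 → 41.5270 [stop]  node(4,2) S=90.2800 payoff=16.3900 vs cont=14.9968 → 16.3900 [stop]  node(4,3) S=125.1168 payoff=0.0000 vs cont=0.1923 → 0.1923 [wait]  node(4,4) S=173.3962 payoff=0.0000 vs cont=0.0000 → 0.0000 [wait]  ⇒ S*(4)=90.2800
t_3: node(3,0) S=55.3357 payoff=51.3343 vs cont=49.9411 → 51.3343 [stop]  node(3,1) S=76.6884 payoff=29.9816 vs cont=28.5884 → 29.9816 [stop]  node(3,2) S=106.2805 payoff=0.3895 vs cont=8.1881 → 8.1881 [wait]  node(3,3) S=147.2915 payoff=0.0000 vs cont=0.0950 → 0.0950 [wait]  ⇒ S*(3)=76.6884
t_2: node(2,0) S=65.1430 payoff=41.5270 vs cont=40.1338 → 41.5270 [stop]  node(2,1) S=90.2800 payoff=16.3900 vs cont=18.8426 → 18.8426 [wait]  node(2,2) S=125.1168 payoff=0.0000 vs cont=4.0901 → 4.0901 [wait]  ⇒ S*(2)=65.1430
t_1: node(1,0) S=76.6884 payoff=29.9816 vs cont=29.7979 → 29.9816 [stop]  node(1,1) S=106.2805 payoff=0.3895 vs cont=11.3213 → 11.3213 [wait]  ⇒ S*(1)=76.6884
t_0: node(0,0) S=90.2800 payoff=16.3900 vs cont=20.3878 → 20.3878 [wait]  ⇒ S*(0)=-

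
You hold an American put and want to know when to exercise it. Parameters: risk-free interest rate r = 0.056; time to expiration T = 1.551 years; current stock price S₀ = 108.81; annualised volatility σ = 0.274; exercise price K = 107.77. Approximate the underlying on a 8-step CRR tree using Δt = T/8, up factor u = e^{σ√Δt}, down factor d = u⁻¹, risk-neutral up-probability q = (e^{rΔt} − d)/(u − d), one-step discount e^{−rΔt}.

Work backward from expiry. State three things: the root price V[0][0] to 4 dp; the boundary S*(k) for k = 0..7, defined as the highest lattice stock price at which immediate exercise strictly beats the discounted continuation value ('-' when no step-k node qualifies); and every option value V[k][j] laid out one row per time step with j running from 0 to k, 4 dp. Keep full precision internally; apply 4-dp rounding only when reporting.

price = 10.4032
boundary = - - - 75.7673 85.4825 75.7673 85.4825 96.4435
tree:
10.4032
15.6665 5.6672
22.8215 9.2604 2.4035
32.0027 14.6591 4.3726 0.6000
40.6138 22.2875 7.7860 1.2507 0.0000
48.2463 32.0027 13.4609 2.6070 0.0000 0.0000
55.0112 40.6138 22.2875 5.4340 0.0000 0.0000 0.0000
61.0074 48.2463 32.0027 11.3265 0.0000 0.0000 0.0000 0.0000
66.3220 55.0112 40.6138 22.2875 0.0000 0.0000 0.0000 0.0000 0.0000

Δt=0.19387  u=1.12822  d=0.88635  q=0.51501  discount=0.98920
step 8 (expiry): payoffs max(K−S,0) = 66.3220 55.0112 40.6138 22.2875 0.0000 0.0000 0.0000 0.0000 0.0000
step 7: (k=7,j=0): S=46.7626, (K−S)⁺=61.0074, hold=59.8437 ⇒ V=61.0074 exercise | (k=7,j=1): S=59.5237, (K−S)⁺=48.2463, hold=47.0825 ⇒ V=48.2463 exercise | (k=7,j=2): S=75.7673, (K−S)⁺=32.0027, hold=30.8390 ⇒ V=32.0027 exercise | (k=7,j=3): S=96.4435, (K−S)⁺=11.3265, hold=10.6926 ⇒ V=11.3265 exercise | (k=7,j=4): S=122.7622, (K−S)⁺=0.0000, hold=0.0000 ⇒ V=0.0000 continue | (k=7,j=5): S=156.2629, (K−S)⁺=0.0000, hold=0.0000 ⇒ V=0.0000 continue | (k=7,j=6): S=198.9058, (K−S)⁺=0.0000, hold=0.0000 ⇒ V=0.0000 continue | (k=7,j=7): S=253.1855, (K−S)⁺=0.0000, hold=0.0000 ⇒ V=0.0000 continue  boundary S*=96.4435
step 6: (k=6,j=0): S=52.7588, (K−S)⁺=55.0112, hold=53.8475 ⇒ V=55.0112 exercise | (k=6,j=1): S=67.1562, (K−S)⁺=40.6138, hold=39.4501 ⇒ V=40.6138 exercise | (k=6,j=2): S=85.4825, (K−S)⁺=22.2875, hold=21.1237 ⇒ V=22.2875 exercise | (k=6,j=3): S=108.8100, (K−S)⁺=0.0000, hold=5.4340 ⇒ V=5.4340 continue | (k=6,j=4): S=138.5033, (K−S)⁺=0.0000, hold=0.0000 ⇒ V=0.0000 continue | (k=6,j=5): S=176.2997, (K−S)⁺=0.0000, hold=0.0000 ⇒ V=0.0000 continue | (k=6,j=6): S=224.4105, (K−S)⁺=0.0000, hold=0.0000 ⇒ V=0.0000 continue  boundary S*=85.4825
step 5: (k=5,j=0): S=59.5237, (K−S)⁺=48.2463, hold=47.0825 ⇒ V=48.2463 exercise | (k=5,j=1): S=75.7673, (K−S)⁺=32.0027, hold=30.8390 ⇒ V=32.0027 exercise | (k=5,j=2): S=96.4435, (K−S)⁺=11.3265, hold=13.4609 ⇒ V=13.4609 continue | (k=5,j=3): S=122.7622, (K−S)⁺=0.0000, hold=2.6070 ⇒ V=2.6070 continue | (k=5,j=4): S=156.2629, (K−S)⁺=0.0000, hold=0.0000 ⇒ V=0.0000 continue | (k=5,j=5): S=198.9058, (K−S)⁺=0.0000, hold=0.0000 ⇒ V=0.0000 continue  boundary S*=75.7673
step 4: (k=4,j=0): S=67.1562, (K−S)⁺=40.6138, hold=39.4501 ⇒ V=40.6138 exercise | (k=4,j=1): S=85.4825, (K−S)⁺=22.2875, hold=22.2111 ⇒ V=22.2875 exercise | (k=4,j=2): S=108.8100, (K−S)⁺=0.0000, hold=7.7860 ⇒ V=7.7860 continue | (k=4,j=3): S=138.5033, (K−S)⁺=0.0000, hold=1.2507 ⇒ V=1.2507 continue | (k=4,j=4): S=176.2997, (K−S)⁺=0.0000, hold=0.0000 ⇒ V=0.0000 continue  boundary S*=85.4825
step 3: (k=3,j=0): S=75.7673, (K−S)⁺=32.0027, hold=30.8390 ⇒ V=32.0027 exercise | (k=3,j=1): S=96.4435, (K−S)⁺=11.3265, hold=14.6591 ⇒ V=14.6591 continue | (k=3,j=2): S=122.7622, (K−S)⁺=0.0000, hold=4.3726 ⇒ V=4.3726 continue | (k=3,j=3): S=156.2629, (K−S)⁺=0.0000, hold=0.6000 ⇒ V=0.6000 continue  boundary S*=75.7673
step 2: (k=2,j=0): S=85.4825, (K−S)⁺=22.2875, hold=22.8215 ⇒ V=22.8215 continue | (k=2,j=1): S=108.8100, (K−S)⁺=0.0000, hold=9.2604 ⇒ V=9.2604 continue | (k=2,j=2): S=138.5033, (K−S)⁺=0.0000, hold=2.4035 ⇒ V=2.4035 continue  boundary S*=-
step 1: (k=1,j=0): S=96.4435, (K−S)⁺=11.3265, hold=15.6665 ⇒ V=15.6665 continue | (k=1,j=1): S=122.7622, (K−S)⁺=0.0000, hold=5.6672 ⇒ V=5.6672 continue  boundary S*=-
step 0: (k=0,j=0): S=108.8100, (K−S)⁺=0.0000, hold=10.4032 ⇒ V=10.4032 continue  boundary S*=-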